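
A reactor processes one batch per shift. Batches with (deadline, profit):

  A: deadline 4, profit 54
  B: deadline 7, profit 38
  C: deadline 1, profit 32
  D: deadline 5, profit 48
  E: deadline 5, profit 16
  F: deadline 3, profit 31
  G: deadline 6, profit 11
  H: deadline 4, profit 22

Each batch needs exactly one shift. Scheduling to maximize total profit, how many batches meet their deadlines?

7

Take jobs in profit order; each goes to the latest open slot no later than its deadline.
By profit: A(d4,54), D(d5,48), B(d7,38), C(d1,32), F(d3,31), H(d4,22), E(d5,16), G(d6,11)
A→slot 4; D→slot 5; B→slot 7; C→slot 1; F→slot 3; H→slot 2; E skipped; G→slot 6.
7 of 8 scheduled.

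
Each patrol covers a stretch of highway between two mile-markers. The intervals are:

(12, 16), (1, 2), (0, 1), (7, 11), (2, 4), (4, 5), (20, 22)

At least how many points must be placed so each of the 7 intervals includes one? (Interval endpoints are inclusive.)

Sort by right endpoint; whenever an interval is uncovered, place a point at its right end.
By right end: [0,1]  [1,2]  [2,4]  [4,5]  [7,11]  [12,16]  [20,22]
[0,1] uncovered → point at 1; [2,4] uncovered → point at 4; [7,11] uncovered → point at 11; [12,16] uncovered → point at 16; [20,22] uncovered → point at 22.
Points: 1, 4, 11, 16, 22 (5 total).

5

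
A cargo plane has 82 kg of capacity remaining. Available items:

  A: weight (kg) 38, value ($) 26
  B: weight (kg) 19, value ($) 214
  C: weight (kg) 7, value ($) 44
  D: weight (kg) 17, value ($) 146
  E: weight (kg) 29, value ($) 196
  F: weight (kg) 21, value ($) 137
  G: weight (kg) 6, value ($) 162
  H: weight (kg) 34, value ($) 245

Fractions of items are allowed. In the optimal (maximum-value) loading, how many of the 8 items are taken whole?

Greedy by value/weight ratio, highest first.
Ratios (sorted): G 27.00, B 11.26, D 8.59, H 7.21, E 6.76, F 6.52, C 6.29, A 0.68
take G (6 @ 162); take B (19 @ 214); take D (17 @ 146); take H (34 @ 245); take 6/29 of E → 40.55. Capacity used 82/82.
4 item(s) taken whole; one partial (take 6/29 of E).

4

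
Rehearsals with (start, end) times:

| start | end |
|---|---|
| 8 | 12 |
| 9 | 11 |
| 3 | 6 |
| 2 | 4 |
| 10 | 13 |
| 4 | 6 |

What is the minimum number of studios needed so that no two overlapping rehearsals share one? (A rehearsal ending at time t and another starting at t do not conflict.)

The answer is the maximum number of intervals overlapping at any instant.
Events (time:±→running): 2:+→1 3:+→2 4:-→1 4:+→2 6:-→1 6:-→0 8:+→1 9:+→2 10:+→3 … peak 3.

3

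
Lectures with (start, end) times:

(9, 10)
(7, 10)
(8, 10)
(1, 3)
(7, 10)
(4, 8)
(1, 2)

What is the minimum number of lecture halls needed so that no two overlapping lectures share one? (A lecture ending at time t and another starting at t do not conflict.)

4

The answer is the maximum number of intervals overlapping at any instant.
Events (time:±→running): 1:+→1 1:+→2 2:-→1 3:-→0 4:+→1 7:+→2 7:+→3 8:-→2 8:+→3 9:+→4 … peak 4.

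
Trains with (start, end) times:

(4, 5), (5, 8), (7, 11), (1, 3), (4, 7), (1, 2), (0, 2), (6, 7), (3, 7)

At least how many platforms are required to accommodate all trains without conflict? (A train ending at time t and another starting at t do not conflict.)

Count concurrent intervals with a sweep; the peak is the room count.
starts: [0, 1, 1, 3, 4, 4, 5, 6, 7]
ends:   [2, 2, 3, 5, 7, 7, 7, 8, 11]
s0→1 s1→2 s1→3 e2→2 e2→1 e3→0 s3→1 s4→2 s4→3 e5→2 s5→3 s6→4  — peak 4.

4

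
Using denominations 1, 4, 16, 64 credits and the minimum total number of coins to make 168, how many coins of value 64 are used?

168 = 2×64 + 2×16 + 2×4
Count of 64: 2

2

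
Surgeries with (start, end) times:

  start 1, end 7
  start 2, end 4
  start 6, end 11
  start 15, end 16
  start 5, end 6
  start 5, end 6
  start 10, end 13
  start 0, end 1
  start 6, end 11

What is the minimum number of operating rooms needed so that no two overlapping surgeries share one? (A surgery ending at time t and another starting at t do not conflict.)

3

The answer is the maximum number of intervals overlapping at any instant.
Events (time:±→running): 0:+→1 1:-→0 1:+→1 2:+→2 4:-→1 5:+→2 5:+→3 … peak 3.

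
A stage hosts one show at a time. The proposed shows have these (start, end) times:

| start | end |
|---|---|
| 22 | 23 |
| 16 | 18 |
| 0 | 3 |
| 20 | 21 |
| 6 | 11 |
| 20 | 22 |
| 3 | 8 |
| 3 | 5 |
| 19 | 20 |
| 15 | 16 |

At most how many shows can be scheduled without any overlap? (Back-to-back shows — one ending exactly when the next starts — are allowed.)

8

Sort by end time and greedily take each interval whose start is ≥ the last chosen end.
Sorted by end: (0,3)  (3,5)  (3,8)  (6,11)  (15,16)  (16,18)  (19,20)  (20,21)  (20,22)  (22,23)
take (0,3); take (3,5); skip (3,8); take (6,11); take (15,16); take (16,18); take (19,20); take (20,21); take (22,23).
Selected 8 shows.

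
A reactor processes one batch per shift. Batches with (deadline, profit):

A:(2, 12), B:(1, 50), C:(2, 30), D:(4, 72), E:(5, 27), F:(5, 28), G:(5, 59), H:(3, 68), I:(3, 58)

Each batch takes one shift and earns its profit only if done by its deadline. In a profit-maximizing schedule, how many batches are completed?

5

By profit: D(d4,72), H(d3,68), G(d5,59), I(d3,58), B(d1,50), C(d2,30), F(d5,28), E(d5,27), A(d2,12)
D→slot 4; H→slot 3; G→slot 5; I→slot 2; B→slot 1; C skipped; F skipped; E skipped; A skipped.
5 of 9 scheduled.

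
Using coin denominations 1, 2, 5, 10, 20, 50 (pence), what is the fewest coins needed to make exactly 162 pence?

Use the largest denomination that fits, subtract, and repeat.
162 = 3×50 + 1×10 + 1×2
Total coins = 3 + 1 + 1 = 5

5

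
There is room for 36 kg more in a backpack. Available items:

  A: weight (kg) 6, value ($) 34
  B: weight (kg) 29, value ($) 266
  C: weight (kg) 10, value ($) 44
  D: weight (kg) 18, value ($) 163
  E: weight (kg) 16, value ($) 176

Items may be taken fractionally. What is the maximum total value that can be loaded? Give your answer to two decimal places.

Greedy by value/weight ratio, highest first.
Ratios (sorted): E 11.00, B 9.17, D 9.06, A 5.67, C 4.40
take E (16 @ 176); take 20/29 of B → 183.45. Capacity used 36/36.
Total value = 359.45

359.45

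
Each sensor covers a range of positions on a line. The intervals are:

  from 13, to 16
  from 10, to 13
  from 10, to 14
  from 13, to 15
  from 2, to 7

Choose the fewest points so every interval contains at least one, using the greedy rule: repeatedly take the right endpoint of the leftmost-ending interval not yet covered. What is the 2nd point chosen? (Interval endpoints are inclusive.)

Sorted: [2,7] [10,13] [10,14] [13,15] [13,16]
{[2,7]} hit by 7; {[10,13],[10,14],[13,15],[13,16]} hit by 13.
Points: 7, 13 (2 total).

13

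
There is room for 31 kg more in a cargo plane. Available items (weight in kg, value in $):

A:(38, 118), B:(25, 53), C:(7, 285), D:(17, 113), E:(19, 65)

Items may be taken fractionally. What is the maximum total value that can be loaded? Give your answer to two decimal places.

Greedy by value/weight ratio, highest first.
Order: C (285/7=40.71) > D (113/17=6.65) > E (65/19=3.42) > A (118/38=3.11) > B (53/25=2.12)
Fill: take C (7 @ 285) → take D (17 @ 113) → take 7/19 of E → 23.95; 31/31 used.
Total value = 421.95

421.95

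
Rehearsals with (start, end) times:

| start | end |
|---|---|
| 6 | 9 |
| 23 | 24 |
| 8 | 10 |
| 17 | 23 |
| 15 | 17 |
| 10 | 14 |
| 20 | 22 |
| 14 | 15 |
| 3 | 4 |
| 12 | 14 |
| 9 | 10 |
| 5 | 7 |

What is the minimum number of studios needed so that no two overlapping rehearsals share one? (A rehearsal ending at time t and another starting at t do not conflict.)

Events (time:±→running): 3:+→1 4:-→0 5:+→1 6:+→2 … peak 2.

2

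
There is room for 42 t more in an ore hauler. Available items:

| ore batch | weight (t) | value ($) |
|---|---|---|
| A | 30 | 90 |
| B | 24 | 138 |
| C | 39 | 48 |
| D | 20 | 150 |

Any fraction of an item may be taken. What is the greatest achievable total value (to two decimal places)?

Ratios (sorted): D 7.50, B 5.75, A 3.00, C 1.23
take D (20 @ 150); take 22/24 of B → 126.50. Capacity used 42/42.
Total value = 276.50

276.50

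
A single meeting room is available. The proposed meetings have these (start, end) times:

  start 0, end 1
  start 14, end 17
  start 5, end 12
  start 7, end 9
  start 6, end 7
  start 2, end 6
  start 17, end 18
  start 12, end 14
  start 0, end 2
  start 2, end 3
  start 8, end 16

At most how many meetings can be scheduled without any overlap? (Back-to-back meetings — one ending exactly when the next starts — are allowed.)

By end time: (0,1), (0,2), (2,3), (2,6), (6,7), (7,9), (5,12), (12,14), (8,16), (14,17), (17,18).
Pick (0,1); next start ≥ 1 → (2,3); next start ≥ 3 → (6,7); next start ≥ 7 → (7,9); next start ≥ 9 → (12,14); next start ≥ 14 → (14,17); next start ≥ 17 → (17,18).
Selected 7 meetings.

7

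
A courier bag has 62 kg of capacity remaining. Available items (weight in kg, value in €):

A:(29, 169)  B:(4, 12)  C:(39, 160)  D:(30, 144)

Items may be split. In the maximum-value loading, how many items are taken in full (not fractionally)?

Greedy by value/weight ratio, highest first.
Ratios (sorted): A 5.83, D 4.80, C 4.10, B 3.00
take A (29 @ 169); take D (30 @ 144); take 3/39 of C → 12.31. Capacity used 62/62.
2 item(s) taken whole; one partial (take 3/39 of C).

2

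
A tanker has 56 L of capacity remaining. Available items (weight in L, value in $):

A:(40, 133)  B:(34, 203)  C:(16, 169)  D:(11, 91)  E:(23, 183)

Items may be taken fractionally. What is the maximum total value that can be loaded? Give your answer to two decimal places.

478.82

Order: C (169/16=10.56) > D (91/11=8.27) > E (183/23=7.96) > B (203/34=5.97) > A (133/40=3.33)
Fill: take C (16 @ 169) → take D (11 @ 91) → take E (23 @ 183) → take 6/34 of B → 35.82; 56/56 used.
Total value = 478.82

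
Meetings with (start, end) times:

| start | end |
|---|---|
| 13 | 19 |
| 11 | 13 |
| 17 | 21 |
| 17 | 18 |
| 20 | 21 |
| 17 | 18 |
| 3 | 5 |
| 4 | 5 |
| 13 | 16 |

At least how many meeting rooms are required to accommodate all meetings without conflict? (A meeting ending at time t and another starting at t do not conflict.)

4

Count concurrent intervals with a sweep; the peak is the room count.
Events (time:±→running): 3:+→1 4:+→2 5:-→1 5:-→0 11:+→1 13:-→0 13:+→1 13:+→2 16:-→1 17:+→2 17:+→3 17:+→4 … peak 4.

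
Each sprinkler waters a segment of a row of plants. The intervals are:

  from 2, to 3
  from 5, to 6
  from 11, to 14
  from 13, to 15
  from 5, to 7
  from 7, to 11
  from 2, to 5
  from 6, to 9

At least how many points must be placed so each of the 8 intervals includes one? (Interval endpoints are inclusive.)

Process intervals by earliest right end; each time one isn't hit yet, stab at its right endpoint.
By right end: [2,3]  [2,5]  [5,6]  [5,7]  [6,9]  [7,11]  [11,14]  [13,15]
[2,3] uncovered → point at 3; [5,6] uncovered → point at 6; [7,11] uncovered → point at 11; [13,15] uncovered → point at 15.
Points: 3, 6, 11, 15 (4 total).

4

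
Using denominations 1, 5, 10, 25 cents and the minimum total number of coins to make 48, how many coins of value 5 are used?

Greedy: take as many of the largest coin as possible, then repeat with the remainder.
48 − 1×25→23 − 2×10→3 − 3×1→0
Count of 5: 0

0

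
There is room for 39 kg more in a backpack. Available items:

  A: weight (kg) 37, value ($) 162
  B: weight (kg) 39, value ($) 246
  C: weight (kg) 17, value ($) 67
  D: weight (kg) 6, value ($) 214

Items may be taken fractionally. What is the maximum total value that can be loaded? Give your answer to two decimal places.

422.15

Sort by value per unit weight and fill in that order.
Ratios (sorted): D 35.67, B 6.31, A 4.38, C 3.94
take D (6 @ 214); take 33/39 of B → 208.15. Capacity used 39/39.
Total value = 422.15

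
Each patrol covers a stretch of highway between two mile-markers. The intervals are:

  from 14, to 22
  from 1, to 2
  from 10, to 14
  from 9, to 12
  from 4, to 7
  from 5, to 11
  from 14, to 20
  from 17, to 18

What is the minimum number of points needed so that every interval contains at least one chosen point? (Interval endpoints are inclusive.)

4

By right end: [1,2]  [4,7]  [5,11]  [9,12]  [10,14]  [17,18]  [14,20]  [14,22]
[1,2] uncovered → point at 2; [4,7] uncovered → point at 7; [9,12] uncovered → point at 12; [17,18] uncovered → point at 18.
Points: 2, 7, 12, 18 (4 total).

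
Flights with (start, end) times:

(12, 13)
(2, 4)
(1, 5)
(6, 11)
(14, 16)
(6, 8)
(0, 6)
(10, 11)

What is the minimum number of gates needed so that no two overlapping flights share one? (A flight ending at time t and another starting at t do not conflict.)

3

The answer is the maximum number of intervals overlapping at any instant.
starts: [0, 1, 2, 6, 6, 10, 12, 14]
ends:   [4, 5, 6, 8, 11, 11, 13, 16]
s0→1 s1→2 s2→3  — peak 3.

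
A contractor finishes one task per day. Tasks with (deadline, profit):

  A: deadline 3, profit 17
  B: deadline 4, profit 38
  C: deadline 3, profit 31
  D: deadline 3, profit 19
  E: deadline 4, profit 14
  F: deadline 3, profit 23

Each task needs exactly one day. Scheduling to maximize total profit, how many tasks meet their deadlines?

Sort by profit descending; place each in the latest free slot ≤ its deadline.
Profit order: B=38 C=31 F=23 D=19 A=17 E=14
Assign: B→slot 4, C→slot 3, F→slot 2, D→slot 1, A skipped, E skipped.
Slots: [1:D] [2:F] [3:C] [4:B]
4 of 6 scheduled.

4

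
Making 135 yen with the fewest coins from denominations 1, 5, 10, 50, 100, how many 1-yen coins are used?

0

Greedy: take as many of the largest coin as possible, then repeat with the remainder.
135 − 1×100→35 − 3×10→5 − 1×5→0
Count of 1: 0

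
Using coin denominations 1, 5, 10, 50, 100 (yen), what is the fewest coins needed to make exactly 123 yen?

6

Use the largest denomination that fits, subtract, and repeat.
123 − 1×100→23 − 2×10→3 − 3×1→0
Total coins = 1 + 2 + 3 = 6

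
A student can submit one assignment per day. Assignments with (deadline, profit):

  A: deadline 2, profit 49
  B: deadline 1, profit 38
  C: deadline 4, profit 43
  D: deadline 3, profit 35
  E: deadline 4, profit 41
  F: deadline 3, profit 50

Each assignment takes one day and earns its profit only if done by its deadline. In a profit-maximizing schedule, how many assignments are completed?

4

Sort by profit descending; place each in the latest free slot ≤ its deadline.
By profit: F(d3,50), A(d2,49), C(d4,43), E(d4,41), B(d1,38), D(d3,35)
F→slot 3; A→slot 2; C→slot 4; E→slot 1; B skipped; D skipped.
4 of 6 scheduled.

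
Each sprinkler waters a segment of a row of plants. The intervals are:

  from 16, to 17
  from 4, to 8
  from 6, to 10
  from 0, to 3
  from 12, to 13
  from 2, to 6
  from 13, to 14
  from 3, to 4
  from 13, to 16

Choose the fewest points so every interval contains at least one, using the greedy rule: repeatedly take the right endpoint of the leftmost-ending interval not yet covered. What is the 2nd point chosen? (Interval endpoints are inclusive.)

8

Sort by right endpoint; whenever an interval is uncovered, place a point at its right end.
By right end: [0,3]  [3,4]  [2,6]  [4,8]  [6,10]  [12,13]  [13,14]  [13,16]  [16,17]
[0,3] uncovered → point at 3; [4,8] uncovered → point at 8; [12,13] uncovered → point at 13; [16,17] uncovered → point at 17.
Points: 3, 8, 13, 17 (4 total).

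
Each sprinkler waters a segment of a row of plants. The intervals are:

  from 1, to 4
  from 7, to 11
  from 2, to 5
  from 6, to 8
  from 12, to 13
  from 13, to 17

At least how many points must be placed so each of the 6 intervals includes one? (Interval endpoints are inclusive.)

Sort by right endpoint; whenever an interval is uncovered, place a point at its right end.
Sorted: [1,4] [2,5] [6,8] [7,11] [12,13] [13,17]
{[1,4],[2,5]} hit by 4; {[6,8],[7,11]} hit by 8; {[12,13],[13,17]} hit by 13.
Points: 4, 8, 13 (3 total).

3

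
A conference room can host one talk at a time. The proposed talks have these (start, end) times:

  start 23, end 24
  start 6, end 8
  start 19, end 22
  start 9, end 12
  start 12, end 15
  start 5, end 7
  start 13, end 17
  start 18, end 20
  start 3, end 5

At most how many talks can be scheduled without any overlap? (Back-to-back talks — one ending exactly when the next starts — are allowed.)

Sorted by end: (3,5)  (5,7)  (6,8)  (9,12)  (12,15)  (13,17)  (18,20)  (19,22)  (23,24)
take (3,5); take (5,7); skip (6,8); take (9,12); take (12,15); take (18,20); skip (19,22); take (23,24).
Selected 6 talks.

6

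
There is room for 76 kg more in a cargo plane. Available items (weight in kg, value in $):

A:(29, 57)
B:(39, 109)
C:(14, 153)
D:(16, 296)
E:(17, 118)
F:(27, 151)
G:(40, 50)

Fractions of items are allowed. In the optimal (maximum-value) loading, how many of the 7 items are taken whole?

4

Greedy by value/weight ratio, highest first.
Order: D (296/16=18.50) > C (153/14=10.93) > E (118/17=6.94) > F (151/27=5.59) > B (109/39=2.79) > A (57/29=1.97) > G (50/40=1.25)
Fill: take D (16 @ 296) → take C (14 @ 153) → take E (17 @ 118) → take F (27 @ 151) → take 2/39 of B → 5.59; 76/76 used.
4 item(s) taken whole; one partial (take 2/39 of B).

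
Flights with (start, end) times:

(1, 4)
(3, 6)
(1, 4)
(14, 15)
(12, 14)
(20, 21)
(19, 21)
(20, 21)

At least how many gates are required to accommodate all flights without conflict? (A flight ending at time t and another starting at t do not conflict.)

The answer is the maximum number of intervals overlapping at any instant.
starts: [1, 1, 3, 12, 14, 19, 20, 20]
ends:   [4, 4, 6, 14, 15, 21, 21, 21]
s1→1 s1→2 s3→3  — peak 3.

3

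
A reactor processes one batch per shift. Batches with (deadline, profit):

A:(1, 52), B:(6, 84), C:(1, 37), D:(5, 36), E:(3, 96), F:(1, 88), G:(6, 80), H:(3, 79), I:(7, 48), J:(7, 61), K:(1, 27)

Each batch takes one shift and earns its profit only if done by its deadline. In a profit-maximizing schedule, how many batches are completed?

7

Take jobs in profit order; each goes to the latest open slot no later than its deadline.
Profit order: E=96 F=88 B=84 G=80 H=79 J=61 A=52 I=48 C=37 D=36 K=27
Assign: E→slot 3, F→slot 1, B→slot 6, G→slot 5, H→slot 2, J→slot 7, A skipped, I→slot 4, C skipped, D skipped, K skipped.
Slots: [1:F] [2:H] [3:E] [4:I] [5:G] [6:B] [7:J]
7 of 11 scheduled.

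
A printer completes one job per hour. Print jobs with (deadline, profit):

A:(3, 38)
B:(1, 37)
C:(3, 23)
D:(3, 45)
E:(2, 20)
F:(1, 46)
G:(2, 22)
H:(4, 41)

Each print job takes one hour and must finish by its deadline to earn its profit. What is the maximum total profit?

170

Sort by profit descending; place each in the latest free slot ≤ its deadline.
Profit order: F=46 D=45 H=41 A=38 B=37 C=23 G=22 E=20
Assign: F→slot 1, D→slot 3, H→slot 4, A→slot 2, B skipped, C skipped, G skipped, E skipped.
Slots: [1:F] [2:A] [3:D] [4:H]
Profit = 46 + 38 + 45 + 41 = 170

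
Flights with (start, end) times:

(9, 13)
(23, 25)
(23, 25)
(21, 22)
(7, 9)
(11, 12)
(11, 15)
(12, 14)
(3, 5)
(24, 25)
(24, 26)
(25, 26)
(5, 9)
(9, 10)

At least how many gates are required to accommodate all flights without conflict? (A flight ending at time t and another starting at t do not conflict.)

4

The answer is the maximum number of intervals overlapping at any instant.
Events (time:±→running): 3:+→1 5:-→0 5:+→1 7:+→2 9:-→1 9:-→0 9:+→1 9:+→2 10:-→1 11:+→2 11:+→3 12:-→2 12:+→3 13:-→2 14:-→1 15:-→0 21:+→1 22:-→0 23:+→1 23:+→2 24:+→3 24:+→4 … peak 4.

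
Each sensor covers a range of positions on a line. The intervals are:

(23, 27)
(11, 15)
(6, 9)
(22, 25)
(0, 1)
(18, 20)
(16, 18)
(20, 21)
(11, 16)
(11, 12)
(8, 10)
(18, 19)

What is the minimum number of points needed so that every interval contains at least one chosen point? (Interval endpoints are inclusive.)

6

By right end: [0,1]  [6,9]  [8,10]  [11,12]  [11,15]  [11,16]  [16,18]  [18,19]  [18,20]  [20,21]  [22,25]  [23,27]
[0,1] uncovered → point at 1; [6,9] uncovered → point at 9; [11,12] uncovered → point at 12; [16,18] uncovered → point at 18; [20,21] uncovered → point at 21; [22,25] uncovered → point at 25.
Points: 1, 9, 12, 18, 21, 25 (6 total).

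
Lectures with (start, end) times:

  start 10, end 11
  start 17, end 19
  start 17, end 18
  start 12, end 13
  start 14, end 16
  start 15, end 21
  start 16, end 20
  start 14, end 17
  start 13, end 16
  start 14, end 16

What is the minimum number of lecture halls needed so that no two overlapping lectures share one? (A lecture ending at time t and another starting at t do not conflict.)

Count concurrent intervals with a sweep; the peak is the room count.
Events (time:±→running): 10:+→1 11:-→0 12:+→1 13:-→0 13:+→1 14:+→2 14:+→3 14:+→4 15:+→5 … peak 5.

5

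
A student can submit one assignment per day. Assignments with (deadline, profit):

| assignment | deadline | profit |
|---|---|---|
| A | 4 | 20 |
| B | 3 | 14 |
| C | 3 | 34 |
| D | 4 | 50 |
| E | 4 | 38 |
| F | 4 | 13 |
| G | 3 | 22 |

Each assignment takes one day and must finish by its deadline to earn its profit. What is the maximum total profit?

By profit: D(d4,50), E(d4,38), C(d3,34), G(d3,22), A(d4,20), B(d3,14), F(d4,13)
D→slot 4; E→slot 3; C→slot 2; G→slot 1; A skipped; B skipped; F skipped.
Profit = 22 + 34 + 38 + 50 = 144

144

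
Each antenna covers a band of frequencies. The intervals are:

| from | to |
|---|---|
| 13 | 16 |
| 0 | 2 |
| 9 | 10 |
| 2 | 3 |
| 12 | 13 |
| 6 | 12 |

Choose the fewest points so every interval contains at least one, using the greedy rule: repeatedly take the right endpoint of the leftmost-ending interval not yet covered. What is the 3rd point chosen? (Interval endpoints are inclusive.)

13

Sort by right endpoint; whenever an interval is uncovered, place a point at its right end.
By right end: [0,2]  [2,3]  [9,10]  [6,12]  [12,13]  [13,16]
[0,2] uncovered → point at 2; [9,10] uncovered → point at 10; [12,13] uncovered → point at 13.
Points: 2, 10, 13 (3 total).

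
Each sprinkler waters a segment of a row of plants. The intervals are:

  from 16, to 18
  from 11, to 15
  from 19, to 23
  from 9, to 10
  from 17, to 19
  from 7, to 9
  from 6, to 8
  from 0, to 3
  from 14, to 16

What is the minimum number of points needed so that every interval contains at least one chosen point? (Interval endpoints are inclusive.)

By right end: [0,3]  [6,8]  [7,9]  [9,10]  [11,15]  [14,16]  [16,18]  [17,19]  [19,23]
[0,3] uncovered → point at 3; [6,8] uncovered → point at 8; [9,10] uncovered → point at 10; [11,15] uncovered → point at 15; [16,18] uncovered → point at 18; [19,23] uncovered → point at 23.
Points: 3, 8, 10, 15, 18, 23 (6 total).

6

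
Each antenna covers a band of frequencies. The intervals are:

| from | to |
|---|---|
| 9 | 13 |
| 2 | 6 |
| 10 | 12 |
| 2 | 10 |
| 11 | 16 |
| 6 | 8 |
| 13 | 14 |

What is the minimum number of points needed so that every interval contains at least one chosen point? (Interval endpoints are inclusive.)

Sorted: [2,6] [6,8] [2,10] [10,12] [9,13] [13,14] [11,16]
{[2,6],[6,8],[2,10]} hit by 6; {[10,12],[9,13]} hit by 12; {[13,14],[11,16]} hit by 14.
Points: 6, 12, 14 (3 total).

3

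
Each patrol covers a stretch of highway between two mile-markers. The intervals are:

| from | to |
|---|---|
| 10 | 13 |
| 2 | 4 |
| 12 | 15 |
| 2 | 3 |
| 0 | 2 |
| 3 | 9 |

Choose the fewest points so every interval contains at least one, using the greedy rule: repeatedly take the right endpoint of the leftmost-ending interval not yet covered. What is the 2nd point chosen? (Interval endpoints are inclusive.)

Sorted: [0,2] [2,3] [2,4] [3,9] [10,13] [12,15]
{[0,2],[2,3],[2,4]} hit by 2; {[3,9]} hit by 9; {[10,13],[12,15]} hit by 13.
Points: 2, 9, 13 (3 total).

9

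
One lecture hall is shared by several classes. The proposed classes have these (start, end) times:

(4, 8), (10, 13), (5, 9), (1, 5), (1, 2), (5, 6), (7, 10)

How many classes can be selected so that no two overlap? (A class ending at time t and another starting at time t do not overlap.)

Order by finish time; keep every interval that doesn't clash with the previous kept one.
Sorted by end: (1,2)  (1,5)  (5,6)  (4,8)  (5,9)  (7,10)  (10,13)
take (1,2); skip (1,5); take (5,6); take (7,10); take (10,13).
Selected 4 classes.

4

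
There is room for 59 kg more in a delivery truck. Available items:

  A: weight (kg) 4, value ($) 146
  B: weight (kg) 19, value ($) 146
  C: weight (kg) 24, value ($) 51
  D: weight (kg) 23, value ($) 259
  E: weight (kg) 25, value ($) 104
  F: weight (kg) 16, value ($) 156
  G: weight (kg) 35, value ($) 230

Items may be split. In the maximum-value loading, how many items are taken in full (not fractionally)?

Greedy by value/weight ratio, highest first.
Ratios (sorted): A 36.50, D 11.26, F 9.75, B 7.68, G 6.57, E 4.16, C 2.12
take A (4 @ 146); take D (23 @ 259); take F (16 @ 156); take 16/19 of B → 122.95. Capacity used 59/59.
3 item(s) taken whole; one partial (take 16/19 of B).

3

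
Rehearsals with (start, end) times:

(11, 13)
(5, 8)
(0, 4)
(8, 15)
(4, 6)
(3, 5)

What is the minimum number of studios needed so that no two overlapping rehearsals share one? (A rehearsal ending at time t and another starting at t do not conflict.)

2

Events (time:±→running): 0:+→1 3:+→2 … peak 2.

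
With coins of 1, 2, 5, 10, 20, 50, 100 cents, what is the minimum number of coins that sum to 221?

Greedy: take as many of the largest coin as possible, then repeat with the remainder.
221 − 2×100→21 − 1×20→1 − 1×1→0
Total coins = 2 + 1 + 1 = 4

4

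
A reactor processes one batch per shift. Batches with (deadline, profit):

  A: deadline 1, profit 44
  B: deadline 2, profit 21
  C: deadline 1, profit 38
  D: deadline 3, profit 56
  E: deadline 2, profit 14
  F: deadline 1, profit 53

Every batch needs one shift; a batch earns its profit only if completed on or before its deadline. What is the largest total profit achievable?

Take jobs in profit order; each goes to the latest open slot no later than its deadline.
By profit: D(d3,56), F(d1,53), A(d1,44), C(d1,38), B(d2,21), E(d2,14)
D→slot 3; F→slot 1; A skipped; C skipped; B→slot 2; E skipped.
Profit = 53 + 21 + 56 = 130

130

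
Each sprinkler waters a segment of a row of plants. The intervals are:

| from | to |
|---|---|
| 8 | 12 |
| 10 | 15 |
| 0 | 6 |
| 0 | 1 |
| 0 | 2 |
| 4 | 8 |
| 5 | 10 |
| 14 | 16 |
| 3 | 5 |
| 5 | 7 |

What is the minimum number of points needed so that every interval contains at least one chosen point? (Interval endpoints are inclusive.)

Sort by right endpoint; whenever an interval is uncovered, place a point at its right end.
Sorted: [0,1] [0,2] [3,5] [0,6] [5,7] [4,8] [5,10] [8,12] [10,15] [14,16]
{[0,1],[0,2]} hit by 1; {[3,5],[0,6],[5,7],[4,8],[5,10]} hit by 5; {[8,12],[10,15]} hit by 12; {[14,16]} hit by 16.
Points: 1, 5, 12, 16 (4 total).

4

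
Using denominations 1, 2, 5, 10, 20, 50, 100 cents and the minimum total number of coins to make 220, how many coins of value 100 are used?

2

Use the largest denomination that fits, subtract, and repeat.
220 = 2×100 + 1×20
Count of 100: 2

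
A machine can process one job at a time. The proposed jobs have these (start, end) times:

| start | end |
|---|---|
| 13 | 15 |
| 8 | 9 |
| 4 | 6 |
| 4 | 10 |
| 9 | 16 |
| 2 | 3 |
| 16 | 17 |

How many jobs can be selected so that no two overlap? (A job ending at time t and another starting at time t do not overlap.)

Sorted by end: (2,3)  (4,6)  (8,9)  (4,10)  (13,15)  (9,16)  (16,17)
take (2,3); take (4,6); take (8,9); skip (4,10); take (13,15); take (16,17).
Selected 5 jobs.

5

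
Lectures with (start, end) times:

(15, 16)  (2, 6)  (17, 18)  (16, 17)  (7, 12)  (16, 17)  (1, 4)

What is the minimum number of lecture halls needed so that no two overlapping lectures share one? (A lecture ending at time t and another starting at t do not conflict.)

2

The answer is the maximum number of intervals overlapping at any instant.
starts: [1, 2, 7, 15, 16, 16, 17]
ends:   [4, 6, 12, 16, 17, 17, 18]
s1→1 s2→2  — peak 2.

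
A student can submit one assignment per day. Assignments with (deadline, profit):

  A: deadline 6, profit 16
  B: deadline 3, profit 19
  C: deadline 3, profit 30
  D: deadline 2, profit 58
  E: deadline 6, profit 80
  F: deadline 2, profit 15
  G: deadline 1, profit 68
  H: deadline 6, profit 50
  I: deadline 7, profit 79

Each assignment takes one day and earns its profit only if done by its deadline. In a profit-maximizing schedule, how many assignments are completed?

Sort by profit descending; place each in the latest free slot ≤ its deadline.
By profit: E(d6,80), I(d7,79), G(d1,68), D(d2,58), H(d6,50), C(d3,30), B(d3,19), A(d6,16), F(d2,15)
E→slot 6; I→slot 7; G→slot 1; D→slot 2; H→slot 5; C→slot 3; B skipped; A→slot 4; F skipped.
7 of 9 scheduled.

7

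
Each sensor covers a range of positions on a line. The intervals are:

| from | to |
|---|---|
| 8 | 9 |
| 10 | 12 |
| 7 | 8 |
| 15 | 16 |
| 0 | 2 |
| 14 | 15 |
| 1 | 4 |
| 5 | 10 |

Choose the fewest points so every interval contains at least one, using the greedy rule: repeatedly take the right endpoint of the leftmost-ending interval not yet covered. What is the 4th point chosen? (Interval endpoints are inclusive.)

15

Sorted: [0,2] [1,4] [7,8] [8,9] [5,10] [10,12] [14,15] [15,16]
{[0,2],[1,4]} hit by 2; {[7,8],[8,9],[5,10]} hit by 8; {[10,12]} hit by 12; {[14,15],[15,16]} hit by 15.
Points: 2, 8, 12, 15 (4 total).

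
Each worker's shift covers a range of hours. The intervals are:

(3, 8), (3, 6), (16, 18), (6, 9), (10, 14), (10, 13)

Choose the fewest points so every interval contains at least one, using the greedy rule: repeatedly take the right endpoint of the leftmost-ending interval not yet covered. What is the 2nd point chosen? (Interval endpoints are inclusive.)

By right end: [3,6]  [3,8]  [6,9]  [10,13]  [10,14]  [16,18]
[3,6] uncovered → point at 6; [10,13] uncovered → point at 13; [16,18] uncovered → point at 18.
Points: 6, 13, 18 (3 total).

13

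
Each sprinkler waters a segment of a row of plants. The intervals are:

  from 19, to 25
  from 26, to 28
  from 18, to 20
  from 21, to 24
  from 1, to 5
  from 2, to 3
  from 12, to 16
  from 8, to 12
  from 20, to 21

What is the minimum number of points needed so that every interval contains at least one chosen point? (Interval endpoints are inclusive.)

By right end: [2,3]  [1,5]  [8,12]  [12,16]  [18,20]  [20,21]  [21,24]  [19,25]  [26,28]
[2,3] uncovered → point at 3; [8,12] uncovered → point at 12; [18,20] uncovered → point at 20; [21,24] uncovered → point at 24; [26,28] uncovered → point at 28.
Points: 3, 12, 20, 24, 28 (5 total).

5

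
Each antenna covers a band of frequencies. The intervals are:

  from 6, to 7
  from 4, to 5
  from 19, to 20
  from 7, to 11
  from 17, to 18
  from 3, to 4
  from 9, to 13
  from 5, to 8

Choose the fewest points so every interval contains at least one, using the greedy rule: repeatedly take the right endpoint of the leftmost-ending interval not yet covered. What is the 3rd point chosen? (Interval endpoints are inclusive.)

13

By right end: [3,4]  [4,5]  [6,7]  [5,8]  [7,11]  [9,13]  [17,18]  [19,20]
[3,4] uncovered → point at 4; [6,7] uncovered → point at 7; [9,13] uncovered → point at 13; [17,18] uncovered → point at 18; [19,20] uncovered → point at 20.
Points: 4, 7, 13, 18, 20 (5 total).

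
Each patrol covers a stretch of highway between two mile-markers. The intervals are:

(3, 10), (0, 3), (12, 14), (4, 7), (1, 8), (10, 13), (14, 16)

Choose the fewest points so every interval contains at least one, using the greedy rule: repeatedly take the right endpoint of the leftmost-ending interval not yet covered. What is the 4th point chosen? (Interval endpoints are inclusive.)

16

Sorted: [0,3] [4,7] [1,8] [3,10] [10,13] [12,14] [14,16]
{[0,3]} hit by 3; {[4,7],[1,8],[3,10]} hit by 7; {[10,13],[12,14]} hit by 13; {[14,16]} hit by 16.
Points: 3, 7, 13, 16 (4 total).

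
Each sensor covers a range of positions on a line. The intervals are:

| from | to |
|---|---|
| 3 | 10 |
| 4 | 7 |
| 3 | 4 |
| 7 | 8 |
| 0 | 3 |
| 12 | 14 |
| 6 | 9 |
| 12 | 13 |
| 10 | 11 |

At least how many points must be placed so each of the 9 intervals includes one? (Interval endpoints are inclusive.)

Process intervals by earliest right end; each time one isn't hit yet, stab at its right endpoint.
Sorted: [0,3] [3,4] [4,7] [7,8] [6,9] [3,10] [10,11] [12,13] [12,14]
{[0,3],[3,4]} hit by 3; {[4,7],[7,8],[6,9],[3,10]} hit by 7; {[10,11]} hit by 11; {[12,13],[12,14]} hit by 13.
Points: 3, 7, 11, 13 (4 total).

4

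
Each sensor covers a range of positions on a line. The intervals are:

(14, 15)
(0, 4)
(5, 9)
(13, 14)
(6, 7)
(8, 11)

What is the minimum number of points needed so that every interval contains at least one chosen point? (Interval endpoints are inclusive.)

Sort by right endpoint; whenever an interval is uncovered, place a point at its right end.
Sorted: [0,4] [6,7] [5,9] [8,11] [13,14] [14,15]
{[0,4]} hit by 4; {[6,7],[5,9]} hit by 7; {[8,11]} hit by 11; {[13,14],[14,15]} hit by 14.
Points: 4, 7, 11, 14 (4 total).

4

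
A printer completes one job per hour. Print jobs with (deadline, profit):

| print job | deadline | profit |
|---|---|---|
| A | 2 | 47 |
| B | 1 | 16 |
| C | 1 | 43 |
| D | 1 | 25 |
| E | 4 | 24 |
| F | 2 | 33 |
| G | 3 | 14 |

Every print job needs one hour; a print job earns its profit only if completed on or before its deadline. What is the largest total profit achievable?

128

Sort by profit descending; place each in the latest free slot ≤ its deadline.
Profit order: A=47 C=43 F=33 D=25 E=24 B=16 G=14
Assign: A→slot 2, C→slot 1, F skipped, D skipped, E→slot 4, B skipped, G→slot 3.
Slots: [1:C] [2:A] [3:G] [4:E]
Profit = 43 + 47 + 14 + 24 = 128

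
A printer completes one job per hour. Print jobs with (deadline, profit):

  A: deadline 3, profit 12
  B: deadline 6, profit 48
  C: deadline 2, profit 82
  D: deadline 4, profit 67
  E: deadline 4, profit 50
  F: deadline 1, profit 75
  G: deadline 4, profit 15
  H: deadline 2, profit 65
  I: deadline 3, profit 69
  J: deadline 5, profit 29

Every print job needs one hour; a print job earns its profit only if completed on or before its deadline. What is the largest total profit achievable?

370

Sort by profit descending; place each in the latest free slot ≤ its deadline.
By profit: C(d2,82), F(d1,75), I(d3,69), D(d4,67), H(d2,65), E(d4,50), B(d6,48), J(d5,29), G(d4,15), A(d3,12)
C→slot 2; F→slot 1; I→slot 3; D→slot 4; H skipped; E skipped; B→slot 6; J→slot 5; G skipped; A skipped.
Profit = 75 + 82 + 69 + 67 + 29 + 48 = 370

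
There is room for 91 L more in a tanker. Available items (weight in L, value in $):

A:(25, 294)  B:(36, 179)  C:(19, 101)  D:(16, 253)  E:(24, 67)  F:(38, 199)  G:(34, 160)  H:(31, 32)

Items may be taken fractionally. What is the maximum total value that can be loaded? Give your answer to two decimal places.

810.34

Greedy by value/weight ratio, highest first.
Ratios (sorted): D 15.81, A 11.76, C 5.32, F 5.24, B 4.97, G 4.71, E 2.79, H 1.03
take D (16 @ 253); take A (25 @ 294); take C (19 @ 101); take 31/38 of F → 162.34. Capacity used 91/91.
Total value = 810.34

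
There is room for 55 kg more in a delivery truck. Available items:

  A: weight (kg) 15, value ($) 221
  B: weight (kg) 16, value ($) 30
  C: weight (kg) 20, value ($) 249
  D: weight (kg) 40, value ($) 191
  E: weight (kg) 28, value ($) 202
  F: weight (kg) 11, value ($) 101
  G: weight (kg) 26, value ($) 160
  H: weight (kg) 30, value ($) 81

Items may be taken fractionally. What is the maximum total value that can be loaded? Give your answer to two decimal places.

635.93

Sort by value per unit weight and fill in that order.
Ratios (sorted): A 14.73, C 12.45, F 9.18, E 7.21, G 6.15, D 4.78, H 2.70, B 1.88
take A (15 @ 221); take C (20 @ 249); take F (11 @ 101); take 9/28 of E → 64.93. Capacity used 55/55.
Total value = 635.93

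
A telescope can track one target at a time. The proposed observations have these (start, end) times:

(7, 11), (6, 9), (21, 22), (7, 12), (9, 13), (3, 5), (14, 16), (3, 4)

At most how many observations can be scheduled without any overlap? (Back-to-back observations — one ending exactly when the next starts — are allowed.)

5

Sort by end time and greedily take each interval whose start is ≥ the last chosen end.
Sorted by end: (3,4)  (3,5)  (6,9)  (7,11)  (7,12)  (9,13)  (14,16)  (21,22)
take (3,4); take (6,9); take (9,13); take (14,16); take (21,22).
Selected 5 observations.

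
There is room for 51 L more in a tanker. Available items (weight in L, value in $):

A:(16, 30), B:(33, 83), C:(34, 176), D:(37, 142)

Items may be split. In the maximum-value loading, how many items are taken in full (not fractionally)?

1

Sort by value per unit weight and fill in that order.
Ratios (sorted): C 5.18, D 3.84, B 2.52, A 1.88
take C (34 @ 176); take 17/37 of D → 65.24. Capacity used 51/51.
1 item(s) taken whole; one partial (take 17/37 of D).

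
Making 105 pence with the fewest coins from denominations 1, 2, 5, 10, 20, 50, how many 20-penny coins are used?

0

Greedy: take as many of the largest coin as possible, then repeat with the remainder.
105 − 2×50→5 − 1×5→0
Count of 20: 0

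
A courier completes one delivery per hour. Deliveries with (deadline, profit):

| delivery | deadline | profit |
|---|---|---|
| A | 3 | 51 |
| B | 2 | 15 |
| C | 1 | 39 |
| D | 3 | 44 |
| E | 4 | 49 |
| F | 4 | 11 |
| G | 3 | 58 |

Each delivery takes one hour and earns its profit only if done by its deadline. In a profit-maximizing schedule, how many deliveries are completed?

Sort by profit descending; place each in the latest free slot ≤ its deadline.
Profit order: G=58 A=51 E=49 D=44 C=39 B=15 F=11
Assign: G→slot 3, A→slot 2, E→slot 4, D→slot 1, C skipped, B skipped, F skipped.
Slots: [1:D] [2:A] [3:G] [4:E]
4 of 7 scheduled.

4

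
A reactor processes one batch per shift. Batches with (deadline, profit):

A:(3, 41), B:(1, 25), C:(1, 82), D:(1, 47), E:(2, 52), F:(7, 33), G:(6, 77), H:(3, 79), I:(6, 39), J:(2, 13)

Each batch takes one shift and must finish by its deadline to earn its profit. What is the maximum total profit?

362

Take jobs in profit order; each goes to the latest open slot no later than its deadline.
By profit: C(d1,82), H(d3,79), G(d6,77), E(d2,52), D(d1,47), A(d3,41), I(d6,39), F(d7,33), B(d1,25), J(d2,13)
C→slot 1; H→slot 3; G→slot 6; E→slot 2; D skipped; A skipped; I→slot 5; F→slot 7; B skipped; J skipped.
Profit = 82 + 52 + 79 + 39 + 77 + 33 = 362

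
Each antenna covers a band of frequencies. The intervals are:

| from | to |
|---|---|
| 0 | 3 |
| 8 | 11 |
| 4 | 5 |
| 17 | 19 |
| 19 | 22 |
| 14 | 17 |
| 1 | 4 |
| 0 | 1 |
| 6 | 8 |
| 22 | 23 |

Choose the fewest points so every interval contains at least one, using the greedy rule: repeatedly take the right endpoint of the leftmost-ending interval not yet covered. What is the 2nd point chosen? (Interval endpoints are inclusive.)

5

By right end: [0,1]  [0,3]  [1,4]  [4,5]  [6,8]  [8,11]  [14,17]  [17,19]  [19,22]  [22,23]
[0,1] uncovered → point at 1; [4,5] uncovered → point at 5; [6,8] uncovered → point at 8; [14,17] uncovered → point at 17; [19,22] uncovered → point at 22.
Points: 1, 5, 8, 17, 22 (5 total).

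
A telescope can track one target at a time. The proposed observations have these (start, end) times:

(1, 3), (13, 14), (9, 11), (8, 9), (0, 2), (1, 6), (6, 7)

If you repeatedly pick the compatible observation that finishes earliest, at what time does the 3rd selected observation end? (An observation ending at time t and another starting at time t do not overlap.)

Order by finish time; keep every interval that doesn't clash with the previous kept one.
Sorted by end: (0,2)  (1,3)  (1,6)  (6,7)  (8,9)  (9,11)  (13,14)
take (0,2); take (6,7); take (8,9); take (9,11); take (13,14).
Selected: (0,2) (6,7) (8,9) (9,11) (13,14)

9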